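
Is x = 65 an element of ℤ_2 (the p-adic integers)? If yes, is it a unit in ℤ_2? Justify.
x ∈ ℤ_2^× (unit); v_2(x) = 0

ℤ_2 = {x ∈ ℚ_2 : v_2(x) ≥ 0} and ℤ_2^× = {x ∈ ℤ_2 : v_2(x) = 0}. Here v_2(65) = v_2(num) − v_2(den) = 0; compare against these criteria.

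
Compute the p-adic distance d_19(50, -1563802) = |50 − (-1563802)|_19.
d_19(50, -1563802) = 1/130321

Step 1 — x − y = 50 − (-1563802) = 1563852. Step 2 — v_19(1563852) = 4 (factor: 1563852 = (19^4 · 12); the sign does not affect v_p). Step 3 — |x − y|_19 = 19^{-4} = 1/130321.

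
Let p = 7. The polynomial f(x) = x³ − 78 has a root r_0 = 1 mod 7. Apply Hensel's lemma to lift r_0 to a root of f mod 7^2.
r_1 = 43 (mod 49)

Hensel: r_{i+1} = r_i − f(r_i)/f′(r_i) mod 7^{i+2}, where f′(x) = 3x². Iterate:
  r_0 = 1 (mod 7)
  r_1 = 43 (mod 49)
Final: r = 43 with f(r) ≡ 0 mod 7^2.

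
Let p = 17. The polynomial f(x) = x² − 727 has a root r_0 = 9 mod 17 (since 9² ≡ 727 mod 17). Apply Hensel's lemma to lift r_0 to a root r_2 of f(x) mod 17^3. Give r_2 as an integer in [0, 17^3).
r_2 = 4701 (mod 4913)

Hensel's recurrence: r_{i+1} = r_i − f(r_i)·(f′(r_i))^{-1} mod 17^{i+2}, with f′(x) = 2x. Iterate:
  r_0 = 9 (mod 17)
  r_1 = 77 (mod 289)
  r_2 = 4701 (mod 4913)
Final: r_2 = 4701, and one checks f(r_2) ≡ 0 mod 17^3.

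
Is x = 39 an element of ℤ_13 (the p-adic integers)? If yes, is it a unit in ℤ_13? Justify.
x ∈ ℤ_13 but not a unit; v_13(x) = 1 > 0

ℤ_13 = {x ∈ ℚ_13 : v_13(x) ≥ 0} and ℤ_13^× = {x ∈ ℤ_13 : v_13(x) = 0}. Here v_13(39) = v_13(num) − v_13(den) = 1; compare against these criteria.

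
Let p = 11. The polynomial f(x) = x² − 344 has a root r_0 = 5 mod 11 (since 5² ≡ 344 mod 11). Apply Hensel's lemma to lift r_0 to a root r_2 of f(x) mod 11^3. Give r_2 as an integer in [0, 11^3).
r_2 = 775 (mod 1331)

Hensel's recurrence: r_{i+1} = r_i − f(r_i)·(f′(r_i))^{-1} mod 11^{i+2}, with f′(x) = 2x. Iterate:
  r_0 = 5 (mod 11)
  r_1 = 49 (mod 121)
  r_2 = 775 (mod 1331)
Final: r_2 = 775, and one checks f(r_2) ≡ 0 mod 11^3.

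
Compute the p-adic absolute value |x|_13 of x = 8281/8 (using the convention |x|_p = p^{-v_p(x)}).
|8281/8|_13 = 1/169

Step 1 — compute v_13(x) by factoring powers of 13 out of the numerator and denominator: v_13(8281/8) = 2. Step 2 — apply |x|_p = p^{-v_p(x)} = 13^{-2} = 1/169.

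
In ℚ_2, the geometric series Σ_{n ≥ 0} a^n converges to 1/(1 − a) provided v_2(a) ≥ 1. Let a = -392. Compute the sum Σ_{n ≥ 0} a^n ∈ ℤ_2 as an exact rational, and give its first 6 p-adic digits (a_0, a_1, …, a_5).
Σ a^n = 1/(1 − a) = 1/393;  first 6 digits = (1, 0, 0, 1, 1, 1)

v_2(a) = 3 ≥ 1, so the series converges in ℤ_2 to 1/(1 − a) = 1/(1 − (-392)) = 1/393. Expand this rational in ℤ_2: compute digits iteratively via d_i = x_i mod 2, x_{i+1} = (x_i − d_i)/2. The first 6 digits are (1, 0, 0, 1, 1, 1).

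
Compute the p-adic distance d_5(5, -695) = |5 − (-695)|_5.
d_5(5, -695) = 1/25

Step 1 — x − y = 5 − (-695) = 700. Step 2 — v_5(700) = 2 (factor: 700 = (5^2 · 28); the sign does not affect v_p). Step 3 — |x − y|_5 = 5^{-2} = 1/25.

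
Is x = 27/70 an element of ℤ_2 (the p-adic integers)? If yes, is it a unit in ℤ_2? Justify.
x ∉ ℤ_2 (v_2(x) = -1 < 0)

ℤ_2 = {x ∈ ℚ_2 : v_2(x) ≥ 0} and ℤ_2^× = {x ∈ ℤ_2 : v_2(x) = 0}. Here v_2(27/70) = v_2(num) − v_2(den) = -1; compare against these criteria.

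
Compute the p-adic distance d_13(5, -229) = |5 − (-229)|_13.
d_13(5, -229) = 1/13

Step 1 — x − y = 5 − (-229) = 234. Step 2 — v_13(234) = 1 (factor: 234 = (13^1 · 18); the sign does not affect v_p). Step 3 — |x − y|_13 = 13^{-1} = 1/13.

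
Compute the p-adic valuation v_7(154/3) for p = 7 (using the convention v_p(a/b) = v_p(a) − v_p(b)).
v_7(154/3) = 1

Factor powers of 7 from the numerator and denominator of the reduced fraction: 154 = 7^1 · 22 and 3 = 7^0 · 3. Apply v_p(a/b) = v_p(a) − v_p(b): v_7(154/3) = 1 − 0 = 1.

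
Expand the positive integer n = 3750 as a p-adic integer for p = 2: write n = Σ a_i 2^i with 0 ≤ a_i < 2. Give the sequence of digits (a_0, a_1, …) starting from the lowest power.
(a_0, a_1, …) = (0, 1, 1, 0, 0, 1, 0, 1, 0, 1, 1, 1)

Repeated division by 2 gives the digits low-to-high: 3750 = 1·2^1 + 1·2^2 + 1·2^5 + 1·2^7 + 1·2^9 + 1·2^10 + 1·2^11. Digit sequence: (0, 1, 1, 0, 0, 1, 0, 1, 0, 1, 1, 1).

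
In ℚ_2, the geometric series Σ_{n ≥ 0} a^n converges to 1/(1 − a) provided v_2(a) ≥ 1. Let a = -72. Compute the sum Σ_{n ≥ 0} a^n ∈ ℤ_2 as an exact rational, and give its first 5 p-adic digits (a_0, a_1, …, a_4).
Σ a^n = 1/(1 − a) = 1/73;  first 5 digits = (1, 0, 0, 1, 1)

v_2(a) = 3 ≥ 1, so the series converges in ℤ_2 to 1/(1 − a) = 1/(1 − (-72)) = 1/73. Expand this rational in ℤ_2: compute digits iteratively via d_i = x_i mod 2, x_{i+1} = (x_i − d_i)/2. The first 5 digits are (1, 0, 0, 1, 1).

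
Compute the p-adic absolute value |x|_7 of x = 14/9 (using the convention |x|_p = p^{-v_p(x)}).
|14/9|_7 = 1/7

Step 1 — compute v_7(x) by factoring powers of 7 out of the numerator and denominator: v_7(14/9) = 1. Step 2 — apply |x|_p = p^{-v_p(x)} = 7^{-1} = 1/7.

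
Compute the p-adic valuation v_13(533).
v_13(533) = 1

v_13(n) is the largest exponent k such that 13^k divides n. Factor out: 533 = 13^1 · 41. (Sign doesn't affect v_p.) So v_13(533) = 1.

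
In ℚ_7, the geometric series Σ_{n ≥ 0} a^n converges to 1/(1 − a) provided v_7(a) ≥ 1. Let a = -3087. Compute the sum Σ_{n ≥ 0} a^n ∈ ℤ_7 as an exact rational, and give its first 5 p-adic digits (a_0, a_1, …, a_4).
Σ a^n = 1/(1 − a) = 1/3088;  first 5 digits = (1, 0, 0, 5, 5)

v_7(a) = 3 ≥ 1, so the series converges in ℤ_7 to 1/(1 − a) = 1/(1 − (-3087)) = 1/3088. Expand this rational in ℤ_7: compute digits iteratively via d_i = x_i mod 7, x_{i+1} = (x_i − d_i)/7. The first 5 digits are (1, 0, 0, 5, 5).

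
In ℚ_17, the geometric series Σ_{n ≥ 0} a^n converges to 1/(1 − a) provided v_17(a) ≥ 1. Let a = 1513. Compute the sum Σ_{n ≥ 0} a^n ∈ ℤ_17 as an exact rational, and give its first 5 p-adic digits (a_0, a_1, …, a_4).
Σ a^n = 1/(1 − a) = -1/1512;  first 5 digits = (1, 4, 4, 3, 0)

v_17(a) = 1 ≥ 1, so the series converges in ℤ_17 to 1/(1 − a) = 1/(1 − 1513) = -1/1512. Expand this rational in ℤ_17: compute digits iteratively via d_i = x_i mod 17, x_{i+1} = (x_i − d_i)/17. The first 5 digits are (1, 4, 4, 3, 0).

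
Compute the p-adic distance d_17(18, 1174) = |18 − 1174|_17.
d_17(18, 1174) = 1/289

Step 1 — x − y = 18 − 1174 = -1156. Step 2 — v_17(-1156) = 2 (factor: -1156 = −(17^2 · 4); the sign does not affect v_p). Step 3 — |x − y|_17 = 17^{-2} = 1/289.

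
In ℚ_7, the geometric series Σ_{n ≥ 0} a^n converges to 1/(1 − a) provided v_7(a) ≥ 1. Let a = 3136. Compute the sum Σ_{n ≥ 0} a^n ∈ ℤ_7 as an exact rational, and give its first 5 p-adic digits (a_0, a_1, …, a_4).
Σ a^n = 1/(1 − a) = -1/3135;  first 5 digits = (1, 0, 1, 2, 2)

v_7(a) = 2 ≥ 1, so the series converges in ℤ_7 to 1/(1 − a) = 1/(1 − 3136) = -1/3135. Expand this rational in ℤ_7: compute digits iteratively via d_i = x_i mod 7, x_{i+1} = (x_i − d_i)/7. The first 5 digits are (1, 0, 1, 2, 2).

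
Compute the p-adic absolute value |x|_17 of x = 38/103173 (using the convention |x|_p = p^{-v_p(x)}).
|38/103173|_17 = 4913

Step 1 — compute v_17(x) by factoring powers of 17 out of the numerator and denominator: v_17(38/103173) = -3. Step 2 — apply |x|_p = p^{-v_p(x)} = 17^{3} = 4913.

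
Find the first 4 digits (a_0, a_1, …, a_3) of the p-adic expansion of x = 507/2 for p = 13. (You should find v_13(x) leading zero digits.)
(a_0, …, a_3) = (0, 0, 8, 6)

v_13(507/2) = 2, so a_0 = ... = a_1 = 0. Factor out: x = 13^2 · u with u = 3/2 a unit in ℤ_13. Expand u iteratively via a_{v+i} = u_i mod 13, u_{i+1} = (u_i − a_{v+i})/13:
  u_0 = 3/2;  a_2 = 8;  u_1 = (u_0 − 8)/13 = -1/2
  u_1 = -1/2;  a_3 = 6;  u_2 = (u_1 − 6)/13 = -1/2
Digits: (0, 0, 8, 6).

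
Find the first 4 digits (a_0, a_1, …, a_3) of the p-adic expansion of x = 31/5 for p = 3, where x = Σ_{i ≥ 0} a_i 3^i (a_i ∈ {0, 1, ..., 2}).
(a_0, …, a_3) = (2, 2, 1, 2)

v_3(31/5) = 0 (numerator and denominator both coprime to 3), so x ∈ ℤ_3^×. Compute digits iteratively via a_i = x_i mod 3, x_{i+1} = (x_i − a_i)/3, with x_0 = x:
  x_0 = 31/5;  a_0 = 2;  x_1 = (x_0 − 2)/3 = 7/5
  x_1 = 7/5;  a_1 = 2;  x_2 = (x_1 − 2)/3 = -1/5
  x_2 = -1/5;  a_2 = 1;  x_3 = (x_2 − 1)/3 = -2/5
  x_3 = -2/5;  a_3 = 2;  x_4 = (x_3 − 2)/3 = -4/5
Digits: (2, 2, 1, 2).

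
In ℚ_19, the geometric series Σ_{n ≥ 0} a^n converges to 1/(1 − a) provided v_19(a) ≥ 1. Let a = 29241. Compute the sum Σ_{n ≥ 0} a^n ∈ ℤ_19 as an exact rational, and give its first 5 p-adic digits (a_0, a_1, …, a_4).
Σ a^n = 1/(1 − a) = -1/29240;  first 5 digits = (1, 0, 5, 4, 6)

v_19(a) = 2 ≥ 1, so the series converges in ℤ_19 to 1/(1 − a) = 1/(1 − 29241) = -1/29240. Expand this rational in ℤ_19: compute digits iteratively via d_i = x_i mod 19, x_{i+1} = (x_i − d_i)/19. The first 5 digits are (1, 0, 5, 4, 6).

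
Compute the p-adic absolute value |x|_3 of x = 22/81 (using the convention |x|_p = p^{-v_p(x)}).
|22/81|_3 = 81

Step 1 — compute v_3(x) by factoring powers of 3 out of the numerator and denominator: v_3(22/81) = -4. Step 2 — apply |x|_p = p^{-v_p(x)} = 3^{4} = 81.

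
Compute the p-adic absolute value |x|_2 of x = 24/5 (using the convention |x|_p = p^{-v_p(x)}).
|24/5|_2 = 1/8

Step 1 — compute v_2(x) by factoring powers of 2 out of the numerator and denominator: v_2(24/5) = 3. Step 2 — apply |x|_p = p^{-v_p(x)} = 2^{-3} = 1/8.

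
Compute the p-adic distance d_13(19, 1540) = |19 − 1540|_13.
d_13(19, 1540) = 1/169

Step 1 — x − y = 19 − 1540 = -1521. Step 2 — v_13(-1521) = 2 (factor: -1521 = −(13^2 · 9); the sign does not affect v_p). Step 3 — |x − y|_13 = 13^{-2} = 1/169.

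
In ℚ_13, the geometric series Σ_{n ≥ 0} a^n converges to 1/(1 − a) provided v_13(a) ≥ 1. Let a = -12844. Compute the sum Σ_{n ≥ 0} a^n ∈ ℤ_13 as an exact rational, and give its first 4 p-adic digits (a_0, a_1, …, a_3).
Σ a^n = 1/(1 − a) = 1/12845;  first 4 digits = (1, 0, 2, 7)

v_13(a) = 2 ≥ 1, so the series converges in ℤ_13 to 1/(1 − a) = 1/(1 − (-12844)) = 1/12845. Expand this rational in ℤ_13: compute digits iteratively via d_i = x_i mod 13, x_{i+1} = (x_i − d_i)/13. The first 4 digits are (1, 0, 2, 7).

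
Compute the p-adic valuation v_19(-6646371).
v_19(-6646371) = 4

v_19(n) is the largest exponent k such that 19^k divides n. Factor out: -6646371 = -19^4 · 51. (Sign doesn't affect v_p.) So v_19(-6646371) = 4.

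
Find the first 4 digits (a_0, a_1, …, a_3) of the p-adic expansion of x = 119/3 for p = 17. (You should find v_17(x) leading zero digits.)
(a_0, …, a_3) = (0, 8, 11, 5)

v_17(119/3) = 1, so a_0 = ... = a_0 = 0. Factor out: x = 17^1 · u with u = 7/3 a unit in ℤ_17. Expand u iteratively via a_{v+i} = u_i mod 17, u_{i+1} = (u_i − a_{v+i})/17:
  u_0 = 7/3;  a_1 = 8;  u_1 = (u_0 − 8)/17 = -1/3
  u_1 = -1/3;  a_2 = 11;  u_2 = (u_1 − 11)/17 = -2/3
  u_2 = -2/3;  a_3 = 5;  u_3 = (u_2 − 5)/17 = -1/3
Digits: (0, 8, 11, 5).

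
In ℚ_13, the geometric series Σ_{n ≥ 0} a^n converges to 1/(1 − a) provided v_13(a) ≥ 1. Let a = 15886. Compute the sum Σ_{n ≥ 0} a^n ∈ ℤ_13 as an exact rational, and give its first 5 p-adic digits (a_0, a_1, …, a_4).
Σ a^n = 1/(1 − a) = -1/15885;  first 5 digits = (1, 0, 3, 7, 9)

v_13(a) = 2 ≥ 1, so the series converges in ℤ_13 to 1/(1 − a) = 1/(1 − 15886) = -1/15885. Expand this rational in ℤ_13: compute digits iteratively via d_i = x_i mod 13, x_{i+1} = (x_i − d_i)/13. The first 5 digits are (1, 0, 3, 7, 9).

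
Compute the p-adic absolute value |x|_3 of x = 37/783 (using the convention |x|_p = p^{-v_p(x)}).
|37/783|_3 = 27

Step 1 — compute v_3(x) by factoring powers of 3 out of the numerator and denominator: v_3(37/783) = -3. Step 2 — apply |x|_p = p^{-v_p(x)} = 3^{3} = 27.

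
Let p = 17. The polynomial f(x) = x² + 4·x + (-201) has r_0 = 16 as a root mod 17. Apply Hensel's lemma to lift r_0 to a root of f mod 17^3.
r_2 = 4725 (mod 4913)

Hensel: r_{i+1} = r_i − f(r_i)·(f′(r_i))^{-1} mod 17^{i+2}, f′(x) = 2x + 4. Iterate:
  r_0 = 16 (mod 17)
  r_1 = 101 (mod 289)
  r_2 = 4725 (mod 4913)
Final: r = 4725 satisfies f(r) ≡ 0 mod 17^3.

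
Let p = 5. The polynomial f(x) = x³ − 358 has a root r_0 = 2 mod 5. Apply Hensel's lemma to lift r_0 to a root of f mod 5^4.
r_3 = 552 (mod 625)

Hensel: r_{i+1} = r_i − f(r_i)/f′(r_i) mod 5^{i+2}, where f′(x) = 3x². Iterate:
  r_0 = 2 (mod 5)
  r_1 = 2 (mod 25)
  r_2 = 52 (mod 125)
  r_3 = 552 (mod 625)
Final: r = 552 with f(r) ≡ 0 mod 5^4.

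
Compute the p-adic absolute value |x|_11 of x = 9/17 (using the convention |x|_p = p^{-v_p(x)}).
|9/17|_11 = 1

Step 1 — compute v_11(x) by factoring powers of 11 out of the numerator and denominator: v_11(9/17) = 0. Step 2 — apply |x|_p = p^{-v_p(x)} = 11^{0} = 1.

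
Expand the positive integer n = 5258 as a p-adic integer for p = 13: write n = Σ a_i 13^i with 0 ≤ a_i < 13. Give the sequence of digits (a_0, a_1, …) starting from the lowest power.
(a_0, a_1, …) = (6, 1, 5, 2)

Repeated division by 13 gives the digits low-to-high: 5258 = 6 + 1·13^1 + 5·13^2 + 2·13^3. Digit sequence: (6, 1, 5, 2).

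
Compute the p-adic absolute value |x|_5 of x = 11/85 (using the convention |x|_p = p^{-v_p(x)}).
|11/85|_5 = 5

Step 1 — compute v_5(x) by factoring powers of 5 out of the numerator and denominator: v_5(11/85) = -1. Step 2 — apply |x|_p = p^{-v_p(x)} = 5^{1} = 5.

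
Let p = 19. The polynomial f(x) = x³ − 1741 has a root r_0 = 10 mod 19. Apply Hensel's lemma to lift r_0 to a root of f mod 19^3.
r_2 = 276 (mod 6859)

Hensel: r_{i+1} = r_i − f(r_i)/f′(r_i) mod 19^{i+2}, where f′(x) = 3x². Iterate:
  r_0 = 10 (mod 19)
  r_1 = 276 (mod 361)
  r_2 = 276 (mod 6859)
Final: r = 276 with f(r) ≡ 0 mod 19^3.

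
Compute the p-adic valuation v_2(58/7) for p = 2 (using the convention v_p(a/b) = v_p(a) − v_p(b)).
v_2(58/7) = 1

Factor powers of 2 from the numerator and denominator of the reduced fraction: 58 = 2^1 · 29 and 7 = 2^0 · 7. Apply v_p(a/b) = v_p(a) − v_p(b): v_2(58/7) = 1 − 0 = 1.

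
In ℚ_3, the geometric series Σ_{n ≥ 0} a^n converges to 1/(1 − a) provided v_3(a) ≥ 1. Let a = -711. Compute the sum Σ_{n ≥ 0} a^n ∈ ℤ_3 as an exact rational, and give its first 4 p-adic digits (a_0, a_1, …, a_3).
Σ a^n = 1/(1 − a) = 1/712;  first 4 digits = (1, 0, 2, 0)

v_3(a) = 2 ≥ 1, so the series converges in ℤ_3 to 1/(1 − a) = 1/(1 − (-711)) = 1/712. Expand this rational in ℤ_3: compute digits iteratively via d_i = x_i mod 3, x_{i+1} = (x_i − d_i)/3. The first 4 digits are (1, 0, 2, 0).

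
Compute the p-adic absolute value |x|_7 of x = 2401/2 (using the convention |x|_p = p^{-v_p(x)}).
|2401/2|_7 = 1/2401

Step 1 — compute v_7(x) by factoring powers of 7 out of the numerator and denominator: v_7(2401/2) = 4. Step 2 — apply |x|_p = p^{-v_p(x)} = 7^{-4} = 1/2401.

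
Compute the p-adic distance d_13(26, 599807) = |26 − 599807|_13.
d_13(26, 599807) = 1/28561

Step 1 — x − y = 26 − 599807 = -599781. Step 2 — v_13(-599781) = 4 (factor: -599781 = −(13^4 · 21); the sign does not affect v_p). Step 3 — |x − y|_13 = 13^{-4} = 1/28561.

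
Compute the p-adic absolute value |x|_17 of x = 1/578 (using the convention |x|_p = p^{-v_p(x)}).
|1/578|_17 = 289

Step 1 — compute v_17(x) by factoring powers of 17 out of the numerator and denominator: v_17(1/578) = -2. Step 2 — apply |x|_p = p^{-v_p(x)} = 17^{2} = 289.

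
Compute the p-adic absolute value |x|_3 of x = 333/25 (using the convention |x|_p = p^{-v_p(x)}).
|333/25|_3 = 1/9

Step 1 — compute v_3(x) by factoring powers of 3 out of the numerator and denominator: v_3(333/25) = 2. Step 2 — apply |x|_p = p^{-v_p(x)} = 3^{-2} = 1/9.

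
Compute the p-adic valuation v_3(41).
v_3(41) = 0

v_3(n) is the largest exponent k such that 3^k divides n. Factor out: 41 = 3^0 · 41. (Sign doesn't affect v_p.) So v_3(41) = 0.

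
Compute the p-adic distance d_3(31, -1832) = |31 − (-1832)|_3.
d_3(31, -1832) = 1/81

Step 1 — x − y = 31 − (-1832) = 1863. Step 2 — v_3(1863) = 4 (factor: 1863 = (3^4 · 23); the sign does not affect v_p). Step 3 — |x − y|_3 = 3^{-4} = 1/81.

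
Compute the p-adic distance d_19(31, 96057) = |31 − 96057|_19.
d_19(31, 96057) = 1/6859

Step 1 — x − y = 31 − 96057 = -96026. Step 2 — v_19(-96026) = 3 (factor: -96026 = −(19^3 · 14); the sign does not affect v_p). Step 3 — |x − y|_19 = 19^{-3} = 1/6859.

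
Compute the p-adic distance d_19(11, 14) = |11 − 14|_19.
d_19(11, 14) = 1

Step 1 — x − y = 11 − 14 = -3. Step 2 — v_19(-3) = 0 (factor: -3 = −(19^0 · 3); the sign does not affect v_p). Step 3 — |x − y|_19 = 19^{0} = 1.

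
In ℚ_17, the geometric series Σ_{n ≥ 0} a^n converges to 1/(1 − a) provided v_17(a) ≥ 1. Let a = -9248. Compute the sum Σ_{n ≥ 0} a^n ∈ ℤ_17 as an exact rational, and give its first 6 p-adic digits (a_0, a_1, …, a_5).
Σ a^n = 1/(1 − a) = 1/9249;  first 6 digits = (1, 0, 2, 15, 3, 9)

v_17(a) = 2 ≥ 1, so the series converges in ℤ_17 to 1/(1 − a) = 1/(1 − (-9248)) = 1/9249. Expand this rational in ℤ_17: compute digits iteratively via d_i = x_i mod 17, x_{i+1} = (x_i − d_i)/17. The first 6 digits are (1, 0, 2, 15, 3, 9).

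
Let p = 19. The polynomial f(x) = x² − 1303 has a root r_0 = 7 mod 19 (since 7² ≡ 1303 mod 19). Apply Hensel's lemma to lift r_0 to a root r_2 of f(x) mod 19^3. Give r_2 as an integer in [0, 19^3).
r_2 = 2933 (mod 6859)

Hensel's recurrence: r_{i+1} = r_i − f(r_i)·(f′(r_i))^{-1} mod 19^{i+2}, with f′(x) = 2x. Iterate:
  r_0 = 7 (mod 19)
  r_1 = 45 (mod 361)
  r_2 = 2933 (mod 6859)
Final: r_2 = 2933, and one checks f(r_2) ≡ 0 mod 19^3.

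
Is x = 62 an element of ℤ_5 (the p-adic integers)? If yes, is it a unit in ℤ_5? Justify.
x ∈ ℤ_5^× (unit); v_5(x) = 0

ℤ_5 = {x ∈ ℚ_5 : v_5(x) ≥ 0} and ℤ_5^× = {x ∈ ℤ_5 : v_5(x) = 0}. Here v_5(62) = v_5(num) − v_5(den) = 0; compare against these criteria.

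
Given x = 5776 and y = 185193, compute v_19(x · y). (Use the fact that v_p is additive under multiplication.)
v_19(1069674768) = 5

v_p(x) = 2 (factor: 5776 = 19^2 · 16); v_p(y) = 3 (factor: 185193 = 19^3 · 27). Additivity: v_p(xy) = v_p(x) + v_p(y) = 2 + 3 = 5. (Direct check: xy = 1069674768 = 19^5 · (432).)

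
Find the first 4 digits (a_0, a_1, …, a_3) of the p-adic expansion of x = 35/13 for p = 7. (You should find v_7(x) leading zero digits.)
(a_0, …, a_3) = (0, 2, 3, 6)

v_7(35/13) = 1, so a_0 = ... = a_0 = 0. Factor out: x = 7^1 · u with u = 5/13 a unit in ℤ_7. Expand u iteratively via a_{v+i} = u_i mod 7, u_{i+1} = (u_i − a_{v+i})/7:
  u_0 = 5/13;  a_1 = 2;  u_1 = (u_0 − 2)/7 = -3/13
  u_1 = -3/13;  a_2 = 3;  u_2 = (u_1 − 3)/7 = -6/13
  u_2 = -6/13;  a_3 = 6;  u_3 = (u_2 − 6)/7 = -12/13
Digits: (0, 2, 3, 6).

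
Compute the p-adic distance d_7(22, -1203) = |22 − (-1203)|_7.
d_7(22, -1203) = 1/49

Step 1 — x − y = 22 − (-1203) = 1225. Step 2 — v_7(1225) = 2 (factor: 1225 = (7^2 · 25); the sign does not affect v_p). Step 3 — |x − y|_7 = 7^{-2} = 1/49.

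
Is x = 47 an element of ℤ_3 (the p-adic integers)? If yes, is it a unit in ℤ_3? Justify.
x ∈ ℤ_3^× (unit); v_3(x) = 0

ℤ_3 = {x ∈ ℚ_3 : v_3(x) ≥ 0} and ℤ_3^× = {x ∈ ℤ_3 : v_3(x) = 0}. Here v_3(47) = v_3(num) − v_3(den) = 0; compare against these criteria.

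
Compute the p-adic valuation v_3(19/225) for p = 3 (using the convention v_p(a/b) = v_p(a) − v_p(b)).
v_3(19/225) = -2

Factor powers of 3 from the numerator and denominator of the reduced fraction: 19 = 3^0 · 19 and 225 = 3^2 · 25. Apply v_p(a/b) = v_p(a) − v_p(b): v_3(19/225) = 0 − 2 = -2.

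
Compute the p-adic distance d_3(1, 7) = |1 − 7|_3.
d_3(1, 7) = 1/3

Step 1 — x − y = 1 − 7 = -6. Step 2 — v_3(-6) = 1 (factor: -6 = −(3^1 · 2); the sign does not affect v_p). Step 3 — |x − y|_3 = 3^{-1} = 1/3.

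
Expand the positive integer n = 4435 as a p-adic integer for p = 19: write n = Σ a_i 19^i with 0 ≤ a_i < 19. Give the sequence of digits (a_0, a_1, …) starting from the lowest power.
(a_0, a_1, …) = (8, 5, 12)

Repeated division by 19 gives the digits low-to-high: 4435 = 8 + 5·19^1 + 12·19^2. Digit sequence: (8, 5, 12).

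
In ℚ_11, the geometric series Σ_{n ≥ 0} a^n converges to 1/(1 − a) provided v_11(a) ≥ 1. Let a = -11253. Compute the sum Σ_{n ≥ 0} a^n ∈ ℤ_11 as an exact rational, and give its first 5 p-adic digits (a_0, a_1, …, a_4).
Σ a^n = 1/(1 − a) = 1/11254;  first 5 digits = (1, 0, 6, 2, 2)

v_11(a) = 2 ≥ 1, so the series converges in ℤ_11 to 1/(1 − a) = 1/(1 − (-11253)) = 1/11254. Expand this rational in ℤ_11: compute digits iteratively via d_i = x_i mod 11, x_{i+1} = (x_i − d_i)/11. The first 5 digits are (1, 0, 6, 2, 2).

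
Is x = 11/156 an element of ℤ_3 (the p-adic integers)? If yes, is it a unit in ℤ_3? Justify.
x ∉ ℤ_3 (v_3(x) = -1 < 0)

ℤ_3 = {x ∈ ℚ_3 : v_3(x) ≥ 0} and ℤ_3^× = {x ∈ ℤ_3 : v_3(x) = 0}. Here v_3(11/156) = v_3(num) − v_3(den) = -1; compare against these criteria.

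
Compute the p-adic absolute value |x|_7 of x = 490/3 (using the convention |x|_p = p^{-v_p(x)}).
|490/3|_7 = 1/49

Step 1 — compute v_7(x) by factoring powers of 7 out of the numerator and denominator: v_7(490/3) = 2. Step 2 — apply |x|_p = p^{-v_p(x)} = 7^{-2} = 1/49.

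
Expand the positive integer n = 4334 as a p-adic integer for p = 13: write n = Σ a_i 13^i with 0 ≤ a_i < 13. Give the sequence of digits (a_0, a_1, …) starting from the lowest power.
(a_0, a_1, …) = (5, 8, 12, 1)

Repeated division by 13 gives the digits low-to-high: 4334 = 5 + 8·13^1 + 12·13^2 + 1·13^3. Digit sequence: (5, 8, 12, 1).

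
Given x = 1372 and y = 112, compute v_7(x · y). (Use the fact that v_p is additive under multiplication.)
v_7(153664) = 4

v_p(x) = 3 (factor: 1372 = 7^3 · 4); v_p(y) = 1 (factor: 112 = 7^1 · 16). Additivity: v_p(xy) = v_p(x) + v_p(y) = 3 + 1 = 4. (Direct check: xy = 153664 = 7^4 · (64).)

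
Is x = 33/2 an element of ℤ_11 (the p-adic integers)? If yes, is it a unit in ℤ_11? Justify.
x ∈ ℤ_11 but not a unit; v_11(x) = 1 > 0

ℤ_11 = {x ∈ ℚ_11 : v_11(x) ≥ 0} and ℤ_11^× = {x ∈ ℤ_11 : v_11(x) = 0}. Here v_11(33/2) = v_11(num) − v_11(den) = 1; compare against these criteria.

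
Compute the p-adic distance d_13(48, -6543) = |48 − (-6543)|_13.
d_13(48, -6543) = 1/2197

Step 1 — x − y = 48 − (-6543) = 6591. Step 2 — v_13(6591) = 3 (factor: 6591 = (13^3 · 3); the sign does not affect v_p). Step 3 — |x − y|_13 = 13^{-3} = 1/2197.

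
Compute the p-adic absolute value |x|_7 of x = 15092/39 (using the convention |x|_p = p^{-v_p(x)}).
|15092/39|_7 = 1/343

Step 1 — compute v_7(x) by factoring powers of 7 out of the numerator and denominator: v_7(15092/39) = 3. Step 2 — apply |x|_p = p^{-v_p(x)} = 7^{-3} = 1/343.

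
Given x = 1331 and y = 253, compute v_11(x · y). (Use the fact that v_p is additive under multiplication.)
v_11(336743) = 4

v_p(x) = 3 (factor: 1331 = 11^3 · 1); v_p(y) = 1 (factor: 253 = 11^1 · 23). Additivity: v_p(xy) = v_p(x) + v_p(y) = 3 + 1 = 4. (Direct check: xy = 336743 = 11^4 · (23).)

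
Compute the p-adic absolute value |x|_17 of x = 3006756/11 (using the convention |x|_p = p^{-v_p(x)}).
|3006756/11|_17 = 1/83521

Step 1 — compute v_17(x) by factoring powers of 17 out of the numerator and denominator: v_17(3006756/11) = 4. Step 2 — apply |x|_p = p^{-v_p(x)} = 17^{-4} = 1/83521.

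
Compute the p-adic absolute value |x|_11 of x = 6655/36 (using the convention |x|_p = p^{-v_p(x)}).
|6655/36|_11 = 1/1331

Step 1 — compute v_11(x) by factoring powers of 11 out of the numerator and denominator: v_11(6655/36) = 3. Step 2 — apply |x|_p = p^{-v_p(x)} = 11^{-3} = 1/1331.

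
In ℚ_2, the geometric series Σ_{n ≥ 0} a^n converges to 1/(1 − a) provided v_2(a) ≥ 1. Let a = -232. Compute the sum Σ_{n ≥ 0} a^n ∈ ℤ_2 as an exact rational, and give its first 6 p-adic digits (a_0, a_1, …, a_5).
Σ a^n = 1/(1 − a) = 1/233;  first 6 digits = (1, 0, 0, 1, 1, 0)

v_2(a) = 3 ≥ 1, so the series converges in ℤ_2 to 1/(1 − a) = 1/(1 − (-232)) = 1/233. Expand this rational in ℤ_2: compute digits iteratively via d_i = x_i mod 2, x_{i+1} = (x_i − d_i)/2. The first 6 digits are (1, 0, 0, 1, 1, 0).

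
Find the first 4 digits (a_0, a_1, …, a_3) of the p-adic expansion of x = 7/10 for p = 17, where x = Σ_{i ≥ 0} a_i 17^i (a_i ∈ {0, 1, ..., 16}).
(a_0, …, a_3) = (16, 11, 1, 5)

v_17(7/10) = 0 (numerator and denominator both coprime to 17), so x ∈ ℤ_17^×. Compute digits iteratively via a_i = x_i mod 17, x_{i+1} = (x_i − a_i)/17, with x_0 = x:
  x_0 = 7/10;  a_0 = 16;  x_1 = (x_0 − 16)/17 = -9/10
  x_1 = -9/10;  a_1 = 11;  x_2 = (x_1 − 11)/17 = -7/10
  x_2 = -7/10;  a_2 = 1;  x_3 = (x_2 − 1)/17 = -1/10
  x_3 = -1/10;  a_3 = 5;  x_4 = (x_3 − 5)/17 = -3/10
Digits: (16, 11, 1, 5).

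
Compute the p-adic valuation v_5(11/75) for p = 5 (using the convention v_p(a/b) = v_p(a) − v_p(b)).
v_5(11/75) = -2

Factor powers of 5 from the numerator and denominator of the reduced fraction: 11 = 5^0 · 11 and 75 = 5^2 · 3. Apply v_p(a/b) = v_p(a) − v_p(b): v_5(11/75) = 0 − 2 = -2.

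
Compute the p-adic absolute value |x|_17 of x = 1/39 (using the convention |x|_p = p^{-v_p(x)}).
|1/39|_17 = 1

Step 1 — compute v_17(x) by factoring powers of 17 out of the numerator and denominator: v_17(1/39) = 0. Step 2 — apply |x|_p = p^{-v_p(x)} = 17^{0} = 1.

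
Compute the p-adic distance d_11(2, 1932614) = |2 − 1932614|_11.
d_11(2, 1932614) = 1/161051

Step 1 — x − y = 2 − 1932614 = -1932612. Step 2 — v_11(-1932612) = 5 (factor: -1932612 = −(11^5 · 12); the sign does not affect v_p). Step 3 — |x − y|_11 = 11^{-5} = 1/161051.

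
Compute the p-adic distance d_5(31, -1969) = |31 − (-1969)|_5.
d_5(31, -1969) = 1/125

Step 1 — x − y = 31 − (-1969) = 2000. Step 2 — v_5(2000) = 3 (factor: 2000 = (5^3 · 16); the sign does not affect v_p). Step 3 — |x − y|_5 = 5^{-3} = 1/125.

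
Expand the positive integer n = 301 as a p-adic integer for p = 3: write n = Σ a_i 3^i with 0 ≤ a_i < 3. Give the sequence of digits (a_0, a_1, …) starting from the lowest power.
(a_0, a_1, …) = (1, 1, 0, 2, 0, 1)

Repeated division by 3 gives the digits low-to-high: 301 = 1 + 1·3^1 + 2·3^3 + 1·3^5. Digit sequence: (1, 1, 0, 2, 0, 1).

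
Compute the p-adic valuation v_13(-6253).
v_13(-6253) = 2

v_13(n) is the largest exponent k such that 13^k divides n. Factor out: -6253 = -13^2 · 37. (Sign doesn't affect v_p.) So v_13(-6253) = 2.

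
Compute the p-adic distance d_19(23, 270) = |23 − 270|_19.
d_19(23, 270) = 1/19

Step 1 — x − y = 23 − 270 = -247. Step 2 — v_19(-247) = 1 (factor: -247 = −(19^1 · 13); the sign does not affect v_p). Step 3 — |x − y|_19 = 19^{-1} = 1/19.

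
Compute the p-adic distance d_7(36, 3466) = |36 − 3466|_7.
d_7(36, 3466) = 1/343

Step 1 — x − y = 36 − 3466 = -3430. Step 2 — v_7(-3430) = 3 (factor: -3430 = −(7^3 · 10); the sign does not affect v_p). Step 3 — |x − y|_7 = 7^{-3} = 1/343.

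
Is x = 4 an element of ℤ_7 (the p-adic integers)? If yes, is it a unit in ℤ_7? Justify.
x ∈ ℤ_7^× (unit); v_7(x) = 0

ℤ_7 = {x ∈ ℚ_7 : v_7(x) ≥ 0} and ℤ_7^× = {x ∈ ℤ_7 : v_7(x) = 0}. Here v_7(4) = v_7(num) − v_7(den) = 0; compare against these criteria.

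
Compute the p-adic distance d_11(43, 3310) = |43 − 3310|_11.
d_11(43, 3310) = 1/121

Step 1 — x − y = 43 − 3310 = -3267. Step 2 — v_11(-3267) = 2 (factor: -3267 = −(11^2 · 27); the sign does not affect v_p). Step 3 — |x − y|_11 = 11^{-2} = 1/121.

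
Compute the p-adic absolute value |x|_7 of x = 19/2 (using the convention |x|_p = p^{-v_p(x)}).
|19/2|_7 = 1

Step 1 — compute v_7(x) by factoring powers of 7 out of the numerator and denominator: v_7(19/2) = 0. Step 2 — apply |x|_p = p^{-v_p(x)} = 7^{0} = 1.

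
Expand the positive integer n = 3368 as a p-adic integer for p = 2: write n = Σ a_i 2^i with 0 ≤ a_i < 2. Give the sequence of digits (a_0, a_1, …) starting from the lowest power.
(a_0, a_1, …) = (0, 0, 0, 1, 0, 1, 0, 0, 1, 0, 1, 1)

Repeated division by 2 gives the digits low-to-high: 3368 = 1·2^3 + 1·2^5 + 1·2^8 + 1·2^10 + 1·2^11. Digit sequence: (0, 0, 0, 1, 0, 1, 0, 0, 1, 0, 1, 1).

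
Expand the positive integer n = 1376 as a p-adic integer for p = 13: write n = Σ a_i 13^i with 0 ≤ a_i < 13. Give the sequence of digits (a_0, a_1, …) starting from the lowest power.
(a_0, a_1, …) = (11, 1, 8)

Repeated division by 13 gives the digits low-to-high: 1376 = 11 + 1·13^1 + 8·13^2. Digit sequence: (11, 1, 8).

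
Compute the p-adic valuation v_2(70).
v_2(70) = 1

v_2(n) is the largest exponent k such that 2^k divides n. Factor out: 70 = 2^1 · 35. (Sign doesn't affect v_p.) So v_2(70) = 1.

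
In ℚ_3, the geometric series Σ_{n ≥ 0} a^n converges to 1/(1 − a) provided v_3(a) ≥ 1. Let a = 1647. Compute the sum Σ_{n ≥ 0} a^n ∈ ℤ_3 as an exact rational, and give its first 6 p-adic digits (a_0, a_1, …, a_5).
Σ a^n = 1/(1 − a) = -1/1646;  first 6 digits = (1, 0, 0, 1, 2, 0)

v_3(a) = 3 ≥ 1, so the series converges in ℤ_3 to 1/(1 − a) = 1/(1 − 1647) = -1/1646. Expand this rational in ℤ_3: compute digits iteratively via d_i = x_i mod 3, x_{i+1} = (x_i − d_i)/3. The first 6 digits are (1, 0, 0, 1, 2, 0).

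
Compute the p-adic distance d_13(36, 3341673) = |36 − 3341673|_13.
d_13(36, 3341673) = 1/371293

Step 1 — x − y = 36 − 3341673 = -3341637. Step 2 — v_13(-3341637) = 5 (factor: -3341637 = −(13^5 · 9); the sign does not affect v_p). Step 3 — |x − y|_13 = 13^{-5} = 1/371293.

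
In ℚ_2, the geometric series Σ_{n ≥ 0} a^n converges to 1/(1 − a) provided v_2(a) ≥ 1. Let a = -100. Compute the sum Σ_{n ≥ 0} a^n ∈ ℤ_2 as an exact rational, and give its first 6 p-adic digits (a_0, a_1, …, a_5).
Σ a^n = 1/(1 − a) = 1/101;  first 6 digits = (1, 0, 1, 1, 0, 1)

v_2(a) = 2 ≥ 1, so the series converges in ℤ_2 to 1/(1 − a) = 1/(1 − (-100)) = 1/101. Expand this rational in ℤ_2: compute digits iteratively via d_i = x_i mod 2, x_{i+1} = (x_i − d_i)/2. The first 6 digits are (1, 0, 1, 1, 0, 1).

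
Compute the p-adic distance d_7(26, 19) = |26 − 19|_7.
d_7(26, 19) = 1/7

Step 1 — x − y = 26 − 19 = 7. Step 2 — v_7(7) = 1 (factor: 7 = (7^1 · 1); the sign does not affect v_p). Step 3 — |x − y|_7 = 7^{-1} = 1/7.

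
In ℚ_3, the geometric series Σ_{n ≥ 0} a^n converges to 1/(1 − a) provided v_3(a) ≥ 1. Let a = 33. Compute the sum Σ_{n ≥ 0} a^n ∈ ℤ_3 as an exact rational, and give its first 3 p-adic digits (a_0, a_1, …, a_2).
Σ a^n = 1/(1 − a) = -1/32;  first 3 digits = (1, 2, 1)

v_3(a) = 1 ≥ 1, so the series converges in ℤ_3 to 1/(1 − a) = 1/(1 − 33) = -1/32. Expand this rational in ℤ_3: compute digits iteratively via d_i = x_i mod 3, x_{i+1} = (x_i − d_i)/3. The first 3 digits are (1, 2, 1).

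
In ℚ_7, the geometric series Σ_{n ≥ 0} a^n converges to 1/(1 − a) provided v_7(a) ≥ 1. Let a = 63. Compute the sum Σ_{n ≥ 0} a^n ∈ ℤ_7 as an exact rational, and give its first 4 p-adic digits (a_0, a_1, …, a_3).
Σ a^n = 1/(1 − a) = -1/62;  first 4 digits = (1, 2, 5, 5)

v_7(a) = 1 ≥ 1, so the series converges in ℤ_7 to 1/(1 − a) = 1/(1 − 63) = -1/62. Expand this rational in ℤ_7: compute digits iteratively via d_i = x_i mod 7, x_{i+1} = (x_i − d_i)/7. The first 4 digits are (1, 2, 5, 5).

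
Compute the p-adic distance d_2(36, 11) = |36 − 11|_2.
d_2(36, 11) = 1

Step 1 — x − y = 36 − 11 = 25. Step 2 — v_2(25) = 0 (factor: 25 = (2^0 · 25); the sign does not affect v_p). Step 3 — |x − y|_2 = 2^{0} = 1.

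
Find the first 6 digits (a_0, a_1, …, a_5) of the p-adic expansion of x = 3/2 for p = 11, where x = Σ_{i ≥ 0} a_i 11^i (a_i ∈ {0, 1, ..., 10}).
(a_0, …, a_5) = (7, 5, 5, 5, 5, 5)

v_11(3/2) = 0 (numerator and denominator both coprime to 11), so x ∈ ℤ_11^×. Compute digits iteratively via a_i = x_i mod 11, x_{i+1} = (x_i − a_i)/11, with x_0 = x:
  x_0 = 3/2;  a_0 = 7;  x_1 = (x_0 − 7)/11 = -1/2
  x_1 = -1/2;  a_1 = 5;  x_2 = (x_1 − 5)/11 = -1/2
  x_2 = -1/2;  a_2 = 5;  x_3 = (x_2 − 5)/11 = -1/2
  x_3 = -1/2;  a_3 = 5;  x_4 = (x_3 − 5)/11 = -1/2
  x_4 = -1/2;  a_4 = 5;  x_5 = (x_4 − 5)/11 = -1/2
  x_5 = -1/2;  a_5 = 5;  x_6 = (x_5 − 5)/11 = -1/2
Digits: (7, 5, 5, 5, 5, 5).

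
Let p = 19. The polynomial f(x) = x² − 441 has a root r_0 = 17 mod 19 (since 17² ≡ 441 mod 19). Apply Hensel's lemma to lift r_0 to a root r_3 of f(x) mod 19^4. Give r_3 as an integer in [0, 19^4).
r_3 = 130300 (mod 130321)

Hensel's recurrence: r_{i+1} = r_i − f(r_i)·(f′(r_i))^{-1} mod 19^{i+2}, with f′(x) = 2x. Iterate:
  r_0 = 17 (mod 19)
  r_1 = 340 (mod 361)
  r_2 = 6838 (mod 6859)
  r_3 = 130300 (mod 130321)
Final: r_3 = 130300, and one checks f(r_3) ≡ 0 mod 19^4.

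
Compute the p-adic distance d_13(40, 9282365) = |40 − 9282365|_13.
d_13(40, 9282365) = 1/371293

Step 1 — x − y = 40 − 9282365 = -9282325. Step 2 — v_13(-9282325) = 5 (factor: -9282325 = −(13^5 · 25); the sign does not affect v_p). Step 3 — |x − y|_13 = 13^{-5} = 1/371293.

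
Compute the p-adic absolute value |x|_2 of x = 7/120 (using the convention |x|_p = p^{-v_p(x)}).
|7/120|_2 = 8

Step 1 — compute v_2(x) by factoring powers of 2 out of the numerator and denominator: v_2(7/120) = -3. Step 2 — apply |x|_p = p^{-v_p(x)} = 2^{3} = 8.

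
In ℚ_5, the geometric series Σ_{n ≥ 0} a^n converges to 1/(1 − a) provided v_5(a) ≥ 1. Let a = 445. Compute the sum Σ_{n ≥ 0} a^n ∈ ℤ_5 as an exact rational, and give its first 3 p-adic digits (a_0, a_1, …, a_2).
Σ a^n = 1/(1 − a) = -1/444;  first 3 digits = (1, 4, 3)

v_5(a) = 1 ≥ 1, so the series converges in ℤ_5 to 1/(1 − a) = 1/(1 − 445) = -1/444. Expand this rational in ℤ_5: compute digits iteratively via d_i = x_i mod 5, x_{i+1} = (x_i − d_i)/5. The first 3 digits are (1, 4, 3).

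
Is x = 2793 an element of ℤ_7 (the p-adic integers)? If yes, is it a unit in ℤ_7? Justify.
x ∈ ℤ_7 but not a unit; v_7(x) = 2 > 0

ℤ_7 = {x ∈ ℚ_7 : v_7(x) ≥ 0} and ℤ_7^× = {x ∈ ℤ_7 : v_7(x) = 0}. Here v_7(2793) = v_7(num) − v_7(den) = 2; compare against these criteria.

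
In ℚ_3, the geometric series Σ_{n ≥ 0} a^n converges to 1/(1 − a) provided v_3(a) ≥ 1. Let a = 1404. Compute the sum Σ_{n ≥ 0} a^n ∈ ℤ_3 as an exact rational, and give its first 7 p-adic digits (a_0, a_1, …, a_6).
Σ a^n = 1/(1 − a) = -1/1403;  first 7 digits = (1, 0, 0, 1, 2, 2, 2)

v_3(a) = 3 ≥ 1, so the series converges in ℤ_3 to 1/(1 − a) = 1/(1 − 1404) = -1/1403. Expand this rational in ℤ_3: compute digits iteratively via d_i = x_i mod 3, x_{i+1} = (x_i − d_i)/3. The first 7 digits are (1, 0, 0, 1, 2, 2, 2).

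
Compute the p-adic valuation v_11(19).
v_11(19) = 0

v_11(n) is the largest exponent k such that 11^k divides n. Factor out: 19 = 11^0 · 19. (Sign doesn't affect v_p.) So v_11(19) = 0.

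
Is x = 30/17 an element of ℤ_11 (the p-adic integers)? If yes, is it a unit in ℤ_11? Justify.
x ∈ ℤ_11^× (unit); v_11(x) = 0

ℤ_11 = {x ∈ ℚ_11 : v_11(x) ≥ 0} and ℤ_11^× = {x ∈ ℤ_11 : v_11(x) = 0}. Here v_11(30/17) = v_11(num) − v_11(den) = 0; compare against these criteria.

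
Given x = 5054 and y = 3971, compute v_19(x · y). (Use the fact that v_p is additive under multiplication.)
v_19(20069434) = 4

v_p(x) = 2 (factor: 5054 = 19^2 · 14); v_p(y) = 2 (factor: 3971 = 19^2 · 11). Additivity: v_p(xy) = v_p(x) + v_p(y) = 2 + 2 = 4. (Direct check: xy = 20069434 = 19^4 · (154).)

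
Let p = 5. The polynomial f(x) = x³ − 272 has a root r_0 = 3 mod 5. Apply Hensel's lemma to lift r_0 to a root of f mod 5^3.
r_2 = 113 (mod 125)

Hensel: r_{i+1} = r_i − f(r_i)/f′(r_i) mod 5^{i+2}, where f′(x) = 3x². Iterate:
  r_0 = 3 (mod 5)
  r_1 = 13 (mod 25)
  r_2 = 113 (mod 125)
Final: r = 113 with f(r) ≡ 0 mod 5^3.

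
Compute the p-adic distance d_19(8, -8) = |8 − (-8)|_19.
d_19(8, -8) = 1

Step 1 — x − y = 8 − (-8) = 16. Step 2 — v_19(16) = 0 (factor: 16 = (19^0 · 16); the sign does not affect v_p). Step 3 — |x − y|_19 = 19^{0} = 1.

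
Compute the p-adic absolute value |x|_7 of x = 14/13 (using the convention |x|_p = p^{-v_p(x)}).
|14/13|_7 = 1/7

Step 1 — compute v_7(x) by factoring powers of 7 out of the numerator and denominator: v_7(14/13) = 1. Step 2 — apply |x|_p = p^{-v_p(x)} = 7^{-1} = 1/7.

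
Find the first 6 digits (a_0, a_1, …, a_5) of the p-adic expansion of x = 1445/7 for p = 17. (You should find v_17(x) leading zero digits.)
(a_0, …, a_5) = (0, 0, 8, 2, 12, 9)

v_17(1445/7) = 2, so a_0 = ... = a_1 = 0. Factor out: x = 17^2 · u with u = 5/7 a unit in ℤ_17. Expand u iteratively via a_{v+i} = u_i mod 17, u_{i+1} = (u_i − a_{v+i})/17:
  u_0 = 5/7;  a_2 = 8;  u_1 = (u_0 − 8)/17 = -3/7
  u_1 = -3/7;  a_3 = 2;  u_2 = (u_1 − 2)/17 = -1/7
  u_2 = -1/7;  a_4 = 12;  u_3 = (u_2 − 12)/17 = -5/7
  u_3 = -5/7;  a_5 = 9;  u_4 = (u_3 − 9)/17 = -4/7
Digits: (0, 0, 8, 2, 12, 9).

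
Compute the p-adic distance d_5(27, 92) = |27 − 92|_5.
d_5(27, 92) = 1/5

Step 1 — x − y = 27 − 92 = -65. Step 2 — v_5(-65) = 1 (factor: -65 = −(5^1 · 13); the sign does not affect v_p). Step 3 — |x − y|_5 = 5^{-1} = 1/5.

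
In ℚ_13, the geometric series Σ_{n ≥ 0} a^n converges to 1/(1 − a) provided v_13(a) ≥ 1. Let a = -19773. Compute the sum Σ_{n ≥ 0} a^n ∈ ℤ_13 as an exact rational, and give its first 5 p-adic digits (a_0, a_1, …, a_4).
Σ a^n = 1/(1 − a) = 1/19774;  first 5 digits = (1, 0, 0, 4, 12)

v_13(a) = 3 ≥ 1, so the series converges in ℤ_13 to 1/(1 − a) = 1/(1 − (-19773)) = 1/19774. Expand this rational in ℤ_13: compute digits iteratively via d_i = x_i mod 13, x_{i+1} = (x_i − d_i)/13. The first 5 digits are (1, 0, 0, 4, 12).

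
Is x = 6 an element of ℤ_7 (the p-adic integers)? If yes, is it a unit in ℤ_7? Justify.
x ∈ ℤ_7^× (unit); v_7(x) = 0

ℤ_7 = {x ∈ ℚ_7 : v_7(x) ≥ 0} and ℤ_7^× = {x ∈ ℤ_7 : v_7(x) = 0}. Here v_7(6) = v_7(num) − v_7(den) = 0; compare against these criteria.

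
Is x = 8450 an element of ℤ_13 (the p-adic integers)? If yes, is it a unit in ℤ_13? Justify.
x ∈ ℤ_13 but not a unit; v_13(x) = 2 > 0

ℤ_13 = {x ∈ ℚ_13 : v_13(x) ≥ 0} and ℤ_13^× = {x ∈ ℤ_13 : v_13(x) = 0}. Here v_13(8450) = v_13(num) − v_13(den) = 2; compare against these criteria.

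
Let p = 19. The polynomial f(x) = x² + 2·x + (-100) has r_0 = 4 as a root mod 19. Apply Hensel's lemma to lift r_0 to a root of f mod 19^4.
r_3 = 108817 (mod 130321)

Hensel: r_{i+1} = r_i − f(r_i)·(f′(r_i))^{-1} mod 19^{i+2}, f′(x) = 2x + 2. Iterate:
  r_0 = 4 (mod 19)
  r_1 = 156 (mod 361)
  r_2 = 5932 (mod 6859)
  r_3 = 108817 (mod 130321)
Final: r = 108817 satisfies f(r) ≡ 0 mod 19^4.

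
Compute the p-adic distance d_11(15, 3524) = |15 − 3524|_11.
d_11(15, 3524) = 1/121

Step 1 — x − y = 15 − 3524 = -3509. Step 2 — v_11(-3509) = 2 (factor: -3509 = −(11^2 · 29); the sign does not affect v_p). Step 3 — |x − y|_11 = 11^{-2} = 1/121.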